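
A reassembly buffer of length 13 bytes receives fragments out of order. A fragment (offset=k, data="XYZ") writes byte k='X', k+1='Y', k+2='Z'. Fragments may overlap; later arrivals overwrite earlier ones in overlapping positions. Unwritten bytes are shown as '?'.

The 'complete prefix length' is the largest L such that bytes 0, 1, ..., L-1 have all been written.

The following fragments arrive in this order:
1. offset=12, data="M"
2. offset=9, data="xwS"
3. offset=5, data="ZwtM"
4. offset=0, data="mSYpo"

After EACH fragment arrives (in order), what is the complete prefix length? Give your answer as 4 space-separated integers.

Fragment 1: offset=12 data="M" -> buffer=????????????M -> prefix_len=0
Fragment 2: offset=9 data="xwS" -> buffer=?????????xwSM -> prefix_len=0
Fragment 3: offset=5 data="ZwtM" -> buffer=?????ZwtMxwSM -> prefix_len=0
Fragment 4: offset=0 data="mSYpo" -> buffer=mSYpoZwtMxwSM -> prefix_len=13

Answer: 0 0 0 13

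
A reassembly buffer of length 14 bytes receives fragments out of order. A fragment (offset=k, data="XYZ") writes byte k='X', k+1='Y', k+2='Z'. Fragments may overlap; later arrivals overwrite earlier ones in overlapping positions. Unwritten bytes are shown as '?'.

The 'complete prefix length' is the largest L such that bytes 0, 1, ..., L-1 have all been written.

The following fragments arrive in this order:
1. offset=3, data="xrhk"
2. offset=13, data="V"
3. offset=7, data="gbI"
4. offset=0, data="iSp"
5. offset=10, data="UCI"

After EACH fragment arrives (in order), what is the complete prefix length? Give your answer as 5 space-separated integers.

Answer: 0 0 0 10 14

Derivation:
Fragment 1: offset=3 data="xrhk" -> buffer=???xrhk??????? -> prefix_len=0
Fragment 2: offset=13 data="V" -> buffer=???xrhk??????V -> prefix_len=0
Fragment 3: offset=7 data="gbI" -> buffer=???xrhkgbI???V -> prefix_len=0
Fragment 4: offset=0 data="iSp" -> buffer=iSpxrhkgbI???V -> prefix_len=10
Fragment 5: offset=10 data="UCI" -> buffer=iSpxrhkgbIUCIV -> prefix_len=14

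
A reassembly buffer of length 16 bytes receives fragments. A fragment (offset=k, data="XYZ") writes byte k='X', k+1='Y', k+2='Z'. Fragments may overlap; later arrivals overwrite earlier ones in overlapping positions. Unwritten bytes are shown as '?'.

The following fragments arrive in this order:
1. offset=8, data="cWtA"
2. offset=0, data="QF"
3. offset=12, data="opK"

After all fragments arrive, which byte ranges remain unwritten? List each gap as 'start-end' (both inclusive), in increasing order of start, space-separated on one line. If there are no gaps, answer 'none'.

Answer: 2-7 15-15

Derivation:
Fragment 1: offset=8 len=4
Fragment 2: offset=0 len=2
Fragment 3: offset=12 len=3
Gaps: 2-7 15-15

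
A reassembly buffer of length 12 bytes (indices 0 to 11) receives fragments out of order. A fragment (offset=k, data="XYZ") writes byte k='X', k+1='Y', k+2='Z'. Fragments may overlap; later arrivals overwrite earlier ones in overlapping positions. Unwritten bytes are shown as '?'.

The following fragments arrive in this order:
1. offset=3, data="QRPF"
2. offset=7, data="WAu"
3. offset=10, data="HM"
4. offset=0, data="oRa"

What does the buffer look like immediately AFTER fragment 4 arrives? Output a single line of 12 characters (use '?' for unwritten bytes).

Answer: oRaQRPFWAuHM

Derivation:
Fragment 1: offset=3 data="QRPF" -> buffer=???QRPF?????
Fragment 2: offset=7 data="WAu" -> buffer=???QRPFWAu??
Fragment 3: offset=10 data="HM" -> buffer=???QRPFWAuHM
Fragment 4: offset=0 data="oRa" -> buffer=oRaQRPFWAuHM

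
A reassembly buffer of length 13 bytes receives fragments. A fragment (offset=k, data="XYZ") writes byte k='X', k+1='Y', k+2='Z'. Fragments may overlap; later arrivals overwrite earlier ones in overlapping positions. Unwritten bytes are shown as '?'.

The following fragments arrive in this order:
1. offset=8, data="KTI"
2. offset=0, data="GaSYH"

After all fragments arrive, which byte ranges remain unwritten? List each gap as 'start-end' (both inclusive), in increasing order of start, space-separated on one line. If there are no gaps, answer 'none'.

Answer: 5-7 11-12

Derivation:
Fragment 1: offset=8 len=3
Fragment 2: offset=0 len=5
Gaps: 5-7 11-12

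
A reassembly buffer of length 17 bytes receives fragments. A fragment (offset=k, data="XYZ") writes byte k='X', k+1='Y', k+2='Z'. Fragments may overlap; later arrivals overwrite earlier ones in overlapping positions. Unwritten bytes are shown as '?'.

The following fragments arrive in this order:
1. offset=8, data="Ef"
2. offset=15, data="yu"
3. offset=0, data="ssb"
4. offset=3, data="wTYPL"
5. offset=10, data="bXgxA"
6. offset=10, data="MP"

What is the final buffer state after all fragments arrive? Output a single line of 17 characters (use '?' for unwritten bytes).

Fragment 1: offset=8 data="Ef" -> buffer=????????Ef???????
Fragment 2: offset=15 data="yu" -> buffer=????????Ef?????yu
Fragment 3: offset=0 data="ssb" -> buffer=ssb?????Ef?????yu
Fragment 4: offset=3 data="wTYPL" -> buffer=ssbwTYPLEf?????yu
Fragment 5: offset=10 data="bXgxA" -> buffer=ssbwTYPLEfbXgxAyu
Fragment 6: offset=10 data="MP" -> buffer=ssbwTYPLEfMPgxAyu

Answer: ssbwTYPLEfMPgxAyu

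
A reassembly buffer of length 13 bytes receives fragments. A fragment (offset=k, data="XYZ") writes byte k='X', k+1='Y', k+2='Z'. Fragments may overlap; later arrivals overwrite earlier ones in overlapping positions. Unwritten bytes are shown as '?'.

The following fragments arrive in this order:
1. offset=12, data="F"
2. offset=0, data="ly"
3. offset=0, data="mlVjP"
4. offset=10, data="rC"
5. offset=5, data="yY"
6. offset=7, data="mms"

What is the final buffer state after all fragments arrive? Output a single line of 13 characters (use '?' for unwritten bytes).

Answer: mlVjPyYmmsrCF

Derivation:
Fragment 1: offset=12 data="F" -> buffer=????????????F
Fragment 2: offset=0 data="ly" -> buffer=ly??????????F
Fragment 3: offset=0 data="mlVjP" -> buffer=mlVjP???????F
Fragment 4: offset=10 data="rC" -> buffer=mlVjP?????rCF
Fragment 5: offset=5 data="yY" -> buffer=mlVjPyY???rCF
Fragment 6: offset=7 data="mms" -> buffer=mlVjPyYmmsrCF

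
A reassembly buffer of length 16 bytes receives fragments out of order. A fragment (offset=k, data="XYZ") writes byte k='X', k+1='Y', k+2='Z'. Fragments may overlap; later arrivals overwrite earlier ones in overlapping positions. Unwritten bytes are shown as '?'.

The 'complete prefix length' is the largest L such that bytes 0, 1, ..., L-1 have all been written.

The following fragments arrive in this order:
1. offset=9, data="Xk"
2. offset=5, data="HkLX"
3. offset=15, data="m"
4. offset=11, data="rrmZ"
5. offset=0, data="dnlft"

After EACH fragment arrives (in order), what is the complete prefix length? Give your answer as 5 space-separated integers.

Answer: 0 0 0 0 16

Derivation:
Fragment 1: offset=9 data="Xk" -> buffer=?????????Xk????? -> prefix_len=0
Fragment 2: offset=5 data="HkLX" -> buffer=?????HkLXXk????? -> prefix_len=0
Fragment 3: offset=15 data="m" -> buffer=?????HkLXXk????m -> prefix_len=0
Fragment 4: offset=11 data="rrmZ" -> buffer=?????HkLXXkrrmZm -> prefix_len=0
Fragment 5: offset=0 data="dnlft" -> buffer=dnlftHkLXXkrrmZm -> prefix_len=16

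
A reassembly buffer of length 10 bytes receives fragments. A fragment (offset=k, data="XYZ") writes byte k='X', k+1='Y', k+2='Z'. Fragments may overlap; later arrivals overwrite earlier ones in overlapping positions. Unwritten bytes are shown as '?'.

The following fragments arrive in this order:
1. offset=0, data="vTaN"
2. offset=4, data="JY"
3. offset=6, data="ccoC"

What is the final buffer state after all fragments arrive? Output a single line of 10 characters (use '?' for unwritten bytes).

Answer: vTaNJYccoC

Derivation:
Fragment 1: offset=0 data="vTaN" -> buffer=vTaN??????
Fragment 2: offset=4 data="JY" -> buffer=vTaNJY????
Fragment 3: offset=6 data="ccoC" -> buffer=vTaNJYccoC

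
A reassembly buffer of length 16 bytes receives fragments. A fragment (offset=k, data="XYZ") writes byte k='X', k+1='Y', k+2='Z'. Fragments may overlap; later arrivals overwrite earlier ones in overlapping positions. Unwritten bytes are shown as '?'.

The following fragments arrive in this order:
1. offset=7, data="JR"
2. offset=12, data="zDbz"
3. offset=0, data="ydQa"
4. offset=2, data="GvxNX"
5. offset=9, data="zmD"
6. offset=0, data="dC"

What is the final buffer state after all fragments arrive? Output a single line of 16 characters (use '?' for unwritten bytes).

Answer: dCGvxNXJRzmDzDbz

Derivation:
Fragment 1: offset=7 data="JR" -> buffer=???????JR???????
Fragment 2: offset=12 data="zDbz" -> buffer=???????JR???zDbz
Fragment 3: offset=0 data="ydQa" -> buffer=ydQa???JR???zDbz
Fragment 4: offset=2 data="GvxNX" -> buffer=ydGvxNXJR???zDbz
Fragment 5: offset=9 data="zmD" -> buffer=ydGvxNXJRzmDzDbz
Fragment 6: offset=0 data="dC" -> buffer=dCGvxNXJRzmDzDbz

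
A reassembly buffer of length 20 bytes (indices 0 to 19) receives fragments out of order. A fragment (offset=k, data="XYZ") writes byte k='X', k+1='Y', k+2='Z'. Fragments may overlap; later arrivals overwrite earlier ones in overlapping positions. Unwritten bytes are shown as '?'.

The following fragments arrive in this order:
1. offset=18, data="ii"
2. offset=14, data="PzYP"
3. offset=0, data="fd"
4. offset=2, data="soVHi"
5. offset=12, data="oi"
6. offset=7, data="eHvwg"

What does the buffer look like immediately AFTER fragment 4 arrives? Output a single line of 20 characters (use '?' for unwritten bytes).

Answer: fdsoVHi???????PzYPii

Derivation:
Fragment 1: offset=18 data="ii" -> buffer=??????????????????ii
Fragment 2: offset=14 data="PzYP" -> buffer=??????????????PzYPii
Fragment 3: offset=0 data="fd" -> buffer=fd????????????PzYPii
Fragment 4: offset=2 data="soVHi" -> buffer=fdsoVHi???????PzYPii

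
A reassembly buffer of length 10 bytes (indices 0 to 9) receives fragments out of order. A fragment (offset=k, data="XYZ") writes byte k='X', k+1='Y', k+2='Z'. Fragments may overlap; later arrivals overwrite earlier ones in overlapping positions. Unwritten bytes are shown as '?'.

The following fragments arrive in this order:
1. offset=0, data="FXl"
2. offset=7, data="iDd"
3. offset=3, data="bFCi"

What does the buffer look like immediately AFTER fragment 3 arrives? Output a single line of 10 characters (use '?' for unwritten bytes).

Fragment 1: offset=0 data="FXl" -> buffer=FXl???????
Fragment 2: offset=7 data="iDd" -> buffer=FXl????iDd
Fragment 3: offset=3 data="bFCi" -> buffer=FXlbFCiiDd

Answer: FXlbFCiiDd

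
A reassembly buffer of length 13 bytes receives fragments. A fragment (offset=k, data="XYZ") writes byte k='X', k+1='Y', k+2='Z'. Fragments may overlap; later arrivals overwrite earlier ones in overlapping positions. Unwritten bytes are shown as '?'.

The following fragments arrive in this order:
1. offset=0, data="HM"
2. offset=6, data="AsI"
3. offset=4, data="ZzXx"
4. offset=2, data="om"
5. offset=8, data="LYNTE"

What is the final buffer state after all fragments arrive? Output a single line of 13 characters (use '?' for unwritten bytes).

Answer: HMomZzXxLYNTE

Derivation:
Fragment 1: offset=0 data="HM" -> buffer=HM???????????
Fragment 2: offset=6 data="AsI" -> buffer=HM????AsI????
Fragment 3: offset=4 data="ZzXx" -> buffer=HM??ZzXxI????
Fragment 4: offset=2 data="om" -> buffer=HMomZzXxI????
Fragment 5: offset=8 data="LYNTE" -> buffer=HMomZzXxLYNTE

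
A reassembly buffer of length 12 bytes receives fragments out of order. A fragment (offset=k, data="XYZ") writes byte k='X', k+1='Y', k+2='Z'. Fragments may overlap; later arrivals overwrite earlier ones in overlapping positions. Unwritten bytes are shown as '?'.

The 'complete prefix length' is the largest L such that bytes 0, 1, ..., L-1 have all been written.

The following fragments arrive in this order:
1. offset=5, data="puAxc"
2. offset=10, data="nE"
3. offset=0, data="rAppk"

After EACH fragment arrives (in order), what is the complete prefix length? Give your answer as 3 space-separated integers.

Answer: 0 0 12

Derivation:
Fragment 1: offset=5 data="puAxc" -> buffer=?????puAxc?? -> prefix_len=0
Fragment 2: offset=10 data="nE" -> buffer=?????puAxcnE -> prefix_len=0
Fragment 3: offset=0 data="rAppk" -> buffer=rAppkpuAxcnE -> prefix_len=12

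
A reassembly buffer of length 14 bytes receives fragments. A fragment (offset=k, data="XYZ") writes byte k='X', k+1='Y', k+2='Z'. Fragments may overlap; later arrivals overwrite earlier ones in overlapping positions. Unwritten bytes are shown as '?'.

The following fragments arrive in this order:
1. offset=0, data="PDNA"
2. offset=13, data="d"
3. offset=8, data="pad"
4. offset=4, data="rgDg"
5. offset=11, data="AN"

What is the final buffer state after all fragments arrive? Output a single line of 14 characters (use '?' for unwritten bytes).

Answer: PDNArgDgpadANd

Derivation:
Fragment 1: offset=0 data="PDNA" -> buffer=PDNA??????????
Fragment 2: offset=13 data="d" -> buffer=PDNA?????????d
Fragment 3: offset=8 data="pad" -> buffer=PDNA????pad??d
Fragment 4: offset=4 data="rgDg" -> buffer=PDNArgDgpad??d
Fragment 5: offset=11 data="AN" -> buffer=PDNArgDgpadANd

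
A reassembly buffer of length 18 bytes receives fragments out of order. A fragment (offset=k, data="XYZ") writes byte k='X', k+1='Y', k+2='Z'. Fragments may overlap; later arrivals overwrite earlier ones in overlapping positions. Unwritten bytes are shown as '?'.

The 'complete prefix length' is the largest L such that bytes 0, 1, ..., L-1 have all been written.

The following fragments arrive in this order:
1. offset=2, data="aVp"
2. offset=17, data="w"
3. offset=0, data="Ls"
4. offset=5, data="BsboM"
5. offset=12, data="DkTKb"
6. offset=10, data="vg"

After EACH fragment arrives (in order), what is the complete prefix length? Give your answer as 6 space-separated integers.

Fragment 1: offset=2 data="aVp" -> buffer=??aVp????????????? -> prefix_len=0
Fragment 2: offset=17 data="w" -> buffer=??aVp????????????w -> prefix_len=0
Fragment 3: offset=0 data="Ls" -> buffer=LsaVp????????????w -> prefix_len=5
Fragment 4: offset=5 data="BsboM" -> buffer=LsaVpBsboM???????w -> prefix_len=10
Fragment 5: offset=12 data="DkTKb" -> buffer=LsaVpBsboM??DkTKbw -> prefix_len=10
Fragment 6: offset=10 data="vg" -> buffer=LsaVpBsboMvgDkTKbw -> prefix_len=18

Answer: 0 0 5 10 10 18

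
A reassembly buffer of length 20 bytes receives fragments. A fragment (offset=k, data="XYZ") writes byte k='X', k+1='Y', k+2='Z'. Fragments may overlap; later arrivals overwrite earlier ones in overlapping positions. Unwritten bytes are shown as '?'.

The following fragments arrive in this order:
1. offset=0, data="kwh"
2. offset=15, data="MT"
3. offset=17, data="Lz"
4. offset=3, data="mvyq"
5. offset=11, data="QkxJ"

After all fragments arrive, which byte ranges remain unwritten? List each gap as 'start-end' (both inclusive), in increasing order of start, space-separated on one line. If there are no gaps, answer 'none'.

Fragment 1: offset=0 len=3
Fragment 2: offset=15 len=2
Fragment 3: offset=17 len=2
Fragment 4: offset=3 len=4
Fragment 5: offset=11 len=4
Gaps: 7-10 19-19

Answer: 7-10 19-19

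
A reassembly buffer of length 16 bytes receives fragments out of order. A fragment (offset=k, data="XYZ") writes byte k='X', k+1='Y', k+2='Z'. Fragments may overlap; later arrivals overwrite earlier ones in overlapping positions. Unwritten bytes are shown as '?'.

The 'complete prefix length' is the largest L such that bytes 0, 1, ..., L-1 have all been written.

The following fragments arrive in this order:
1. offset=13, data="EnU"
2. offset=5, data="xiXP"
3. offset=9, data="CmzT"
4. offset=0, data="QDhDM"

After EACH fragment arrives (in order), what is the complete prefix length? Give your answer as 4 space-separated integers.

Answer: 0 0 0 16

Derivation:
Fragment 1: offset=13 data="EnU" -> buffer=?????????????EnU -> prefix_len=0
Fragment 2: offset=5 data="xiXP" -> buffer=?????xiXP????EnU -> prefix_len=0
Fragment 3: offset=9 data="CmzT" -> buffer=?????xiXPCmzTEnU -> prefix_len=0
Fragment 4: offset=0 data="QDhDM" -> buffer=QDhDMxiXPCmzTEnU -> prefix_len=16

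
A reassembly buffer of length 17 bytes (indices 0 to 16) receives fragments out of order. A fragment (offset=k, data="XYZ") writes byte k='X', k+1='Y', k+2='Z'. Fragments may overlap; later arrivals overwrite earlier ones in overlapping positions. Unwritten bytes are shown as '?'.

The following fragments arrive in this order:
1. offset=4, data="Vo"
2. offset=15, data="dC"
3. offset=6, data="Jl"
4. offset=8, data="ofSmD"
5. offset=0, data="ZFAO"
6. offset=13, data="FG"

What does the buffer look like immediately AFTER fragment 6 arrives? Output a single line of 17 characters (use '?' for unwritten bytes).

Answer: ZFAOVoJlofSmDFGdC

Derivation:
Fragment 1: offset=4 data="Vo" -> buffer=????Vo???????????
Fragment 2: offset=15 data="dC" -> buffer=????Vo?????????dC
Fragment 3: offset=6 data="Jl" -> buffer=????VoJl???????dC
Fragment 4: offset=8 data="ofSmD" -> buffer=????VoJlofSmD??dC
Fragment 5: offset=0 data="ZFAO" -> buffer=ZFAOVoJlofSmD??dC
Fragment 6: offset=13 data="FG" -> buffer=ZFAOVoJlofSmDFGdC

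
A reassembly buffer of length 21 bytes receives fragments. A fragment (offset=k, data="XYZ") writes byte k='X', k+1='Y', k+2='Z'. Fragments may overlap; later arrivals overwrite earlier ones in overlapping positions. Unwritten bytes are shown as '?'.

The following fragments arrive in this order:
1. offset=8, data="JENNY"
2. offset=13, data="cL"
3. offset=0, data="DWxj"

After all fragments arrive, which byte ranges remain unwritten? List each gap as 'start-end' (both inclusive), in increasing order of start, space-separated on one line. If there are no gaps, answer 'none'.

Fragment 1: offset=8 len=5
Fragment 2: offset=13 len=2
Fragment 3: offset=0 len=4
Gaps: 4-7 15-20

Answer: 4-7 15-20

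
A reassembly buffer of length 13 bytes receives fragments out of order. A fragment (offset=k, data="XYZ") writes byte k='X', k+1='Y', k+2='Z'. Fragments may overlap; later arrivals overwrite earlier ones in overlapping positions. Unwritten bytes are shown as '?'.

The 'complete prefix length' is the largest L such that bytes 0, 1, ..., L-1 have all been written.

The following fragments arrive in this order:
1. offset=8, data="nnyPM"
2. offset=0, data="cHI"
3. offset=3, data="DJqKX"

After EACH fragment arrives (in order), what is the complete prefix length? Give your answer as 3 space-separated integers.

Fragment 1: offset=8 data="nnyPM" -> buffer=????????nnyPM -> prefix_len=0
Fragment 2: offset=0 data="cHI" -> buffer=cHI?????nnyPM -> prefix_len=3
Fragment 3: offset=3 data="DJqKX" -> buffer=cHIDJqKXnnyPM -> prefix_len=13

Answer: 0 3 13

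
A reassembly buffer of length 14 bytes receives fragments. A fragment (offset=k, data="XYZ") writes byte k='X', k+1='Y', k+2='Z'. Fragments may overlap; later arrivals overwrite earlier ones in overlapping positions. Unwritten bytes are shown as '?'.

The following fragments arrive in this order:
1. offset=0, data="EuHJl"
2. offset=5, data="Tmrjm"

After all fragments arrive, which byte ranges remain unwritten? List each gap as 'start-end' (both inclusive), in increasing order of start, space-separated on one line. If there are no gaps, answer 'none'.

Fragment 1: offset=0 len=5
Fragment 2: offset=5 len=5
Gaps: 10-13

Answer: 10-13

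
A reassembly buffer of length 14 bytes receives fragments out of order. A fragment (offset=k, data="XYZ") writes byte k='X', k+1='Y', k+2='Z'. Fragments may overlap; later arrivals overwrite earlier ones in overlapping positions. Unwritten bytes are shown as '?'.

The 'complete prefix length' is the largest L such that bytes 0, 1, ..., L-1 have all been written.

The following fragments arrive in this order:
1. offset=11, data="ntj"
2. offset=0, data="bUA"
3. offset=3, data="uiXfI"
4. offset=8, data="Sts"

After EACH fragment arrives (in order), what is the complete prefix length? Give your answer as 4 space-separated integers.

Fragment 1: offset=11 data="ntj" -> buffer=???????????ntj -> prefix_len=0
Fragment 2: offset=0 data="bUA" -> buffer=bUA????????ntj -> prefix_len=3
Fragment 3: offset=3 data="uiXfI" -> buffer=bUAuiXfI???ntj -> prefix_len=8
Fragment 4: offset=8 data="Sts" -> buffer=bUAuiXfIStsntj -> prefix_len=14

Answer: 0 3 8 14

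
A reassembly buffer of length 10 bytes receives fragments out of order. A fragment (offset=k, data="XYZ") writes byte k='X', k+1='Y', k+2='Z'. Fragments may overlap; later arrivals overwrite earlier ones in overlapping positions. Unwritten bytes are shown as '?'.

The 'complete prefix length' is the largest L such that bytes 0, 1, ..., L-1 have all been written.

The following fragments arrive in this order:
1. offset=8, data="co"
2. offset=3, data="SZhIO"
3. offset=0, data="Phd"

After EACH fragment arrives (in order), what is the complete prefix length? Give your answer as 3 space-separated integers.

Fragment 1: offset=8 data="co" -> buffer=????????co -> prefix_len=0
Fragment 2: offset=3 data="SZhIO" -> buffer=???SZhIOco -> prefix_len=0
Fragment 3: offset=0 data="Phd" -> buffer=PhdSZhIOco -> prefix_len=10

Answer: 0 0 10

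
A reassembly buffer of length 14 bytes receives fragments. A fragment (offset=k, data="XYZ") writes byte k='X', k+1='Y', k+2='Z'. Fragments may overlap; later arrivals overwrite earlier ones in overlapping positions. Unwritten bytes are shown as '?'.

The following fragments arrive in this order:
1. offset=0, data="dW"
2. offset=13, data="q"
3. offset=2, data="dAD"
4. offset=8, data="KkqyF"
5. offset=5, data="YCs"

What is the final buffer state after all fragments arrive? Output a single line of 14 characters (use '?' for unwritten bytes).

Fragment 1: offset=0 data="dW" -> buffer=dW????????????
Fragment 2: offset=13 data="q" -> buffer=dW???????????q
Fragment 3: offset=2 data="dAD" -> buffer=dWdAD????????q
Fragment 4: offset=8 data="KkqyF" -> buffer=dWdAD???KkqyFq
Fragment 5: offset=5 data="YCs" -> buffer=dWdADYCsKkqyFq

Answer: dWdADYCsKkqyFq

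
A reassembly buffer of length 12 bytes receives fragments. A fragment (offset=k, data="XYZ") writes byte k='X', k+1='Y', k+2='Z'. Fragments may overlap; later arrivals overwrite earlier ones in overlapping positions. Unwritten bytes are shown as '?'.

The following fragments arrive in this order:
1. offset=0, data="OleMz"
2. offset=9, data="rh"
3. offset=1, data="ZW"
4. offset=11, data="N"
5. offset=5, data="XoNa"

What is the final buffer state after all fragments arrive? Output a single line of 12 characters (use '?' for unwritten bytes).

Fragment 1: offset=0 data="OleMz" -> buffer=OleMz???????
Fragment 2: offset=9 data="rh" -> buffer=OleMz????rh?
Fragment 3: offset=1 data="ZW" -> buffer=OZWMz????rh?
Fragment 4: offset=11 data="N" -> buffer=OZWMz????rhN
Fragment 5: offset=5 data="XoNa" -> buffer=OZWMzXoNarhN

Answer: OZWMzXoNarhN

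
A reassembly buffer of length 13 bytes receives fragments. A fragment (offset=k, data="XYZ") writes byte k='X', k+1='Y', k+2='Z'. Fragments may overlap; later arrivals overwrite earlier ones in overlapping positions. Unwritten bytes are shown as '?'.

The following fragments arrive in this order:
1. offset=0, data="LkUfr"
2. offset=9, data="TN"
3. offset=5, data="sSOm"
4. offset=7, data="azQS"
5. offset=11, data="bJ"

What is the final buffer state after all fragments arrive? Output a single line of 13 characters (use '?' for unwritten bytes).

Fragment 1: offset=0 data="LkUfr" -> buffer=LkUfr????????
Fragment 2: offset=9 data="TN" -> buffer=LkUfr????TN??
Fragment 3: offset=5 data="sSOm" -> buffer=LkUfrsSOmTN??
Fragment 4: offset=7 data="azQS" -> buffer=LkUfrsSazQS??
Fragment 5: offset=11 data="bJ" -> buffer=LkUfrsSazQSbJ

Answer: LkUfrsSazQSbJ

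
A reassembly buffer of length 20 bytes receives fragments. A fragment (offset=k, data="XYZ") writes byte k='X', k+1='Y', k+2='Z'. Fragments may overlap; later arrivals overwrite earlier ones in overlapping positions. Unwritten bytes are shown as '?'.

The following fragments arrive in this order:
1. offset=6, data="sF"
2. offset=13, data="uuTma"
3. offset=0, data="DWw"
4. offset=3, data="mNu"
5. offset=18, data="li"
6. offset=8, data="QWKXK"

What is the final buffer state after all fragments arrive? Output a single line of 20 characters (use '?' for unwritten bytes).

Answer: DWwmNusFQWKXKuuTmali

Derivation:
Fragment 1: offset=6 data="sF" -> buffer=??????sF????????????
Fragment 2: offset=13 data="uuTma" -> buffer=??????sF?????uuTma??
Fragment 3: offset=0 data="DWw" -> buffer=DWw???sF?????uuTma??
Fragment 4: offset=3 data="mNu" -> buffer=DWwmNusF?????uuTma??
Fragment 5: offset=18 data="li" -> buffer=DWwmNusF?????uuTmali
Fragment 6: offset=8 data="QWKXK" -> buffer=DWwmNusFQWKXKuuTmali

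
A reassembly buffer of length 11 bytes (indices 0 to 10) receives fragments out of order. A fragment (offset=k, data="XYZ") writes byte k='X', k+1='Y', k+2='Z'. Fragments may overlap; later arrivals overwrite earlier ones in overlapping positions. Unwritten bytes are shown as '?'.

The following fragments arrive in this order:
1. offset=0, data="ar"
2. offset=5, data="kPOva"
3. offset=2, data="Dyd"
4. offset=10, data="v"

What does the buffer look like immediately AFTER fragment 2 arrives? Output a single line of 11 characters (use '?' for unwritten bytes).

Fragment 1: offset=0 data="ar" -> buffer=ar?????????
Fragment 2: offset=5 data="kPOva" -> buffer=ar???kPOva?

Answer: ar???kPOva?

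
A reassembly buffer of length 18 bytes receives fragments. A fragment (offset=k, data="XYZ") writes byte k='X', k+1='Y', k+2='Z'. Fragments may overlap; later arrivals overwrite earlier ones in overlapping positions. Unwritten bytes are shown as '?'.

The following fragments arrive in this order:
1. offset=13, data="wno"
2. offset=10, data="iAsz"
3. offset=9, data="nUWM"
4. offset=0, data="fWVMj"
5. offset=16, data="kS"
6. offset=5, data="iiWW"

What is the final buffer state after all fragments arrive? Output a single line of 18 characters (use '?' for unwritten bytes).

Fragment 1: offset=13 data="wno" -> buffer=?????????????wno??
Fragment 2: offset=10 data="iAsz" -> buffer=??????????iAszno??
Fragment 3: offset=9 data="nUWM" -> buffer=?????????nUWMzno??
Fragment 4: offset=0 data="fWVMj" -> buffer=fWVMj????nUWMzno??
Fragment 5: offset=16 data="kS" -> buffer=fWVMj????nUWMznokS
Fragment 6: offset=5 data="iiWW" -> buffer=fWVMjiiWWnUWMznokS

Answer: fWVMjiiWWnUWMznokS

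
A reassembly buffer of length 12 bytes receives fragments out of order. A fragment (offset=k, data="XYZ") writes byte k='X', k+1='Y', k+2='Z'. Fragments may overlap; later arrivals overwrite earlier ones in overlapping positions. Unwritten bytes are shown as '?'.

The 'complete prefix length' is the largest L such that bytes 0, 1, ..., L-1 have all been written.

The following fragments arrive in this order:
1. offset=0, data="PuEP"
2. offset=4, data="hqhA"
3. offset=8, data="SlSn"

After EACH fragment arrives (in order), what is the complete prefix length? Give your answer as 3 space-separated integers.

Answer: 4 8 12

Derivation:
Fragment 1: offset=0 data="PuEP" -> buffer=PuEP???????? -> prefix_len=4
Fragment 2: offset=4 data="hqhA" -> buffer=PuEPhqhA???? -> prefix_len=8
Fragment 3: offset=8 data="SlSn" -> buffer=PuEPhqhASlSn -> prefix_len=12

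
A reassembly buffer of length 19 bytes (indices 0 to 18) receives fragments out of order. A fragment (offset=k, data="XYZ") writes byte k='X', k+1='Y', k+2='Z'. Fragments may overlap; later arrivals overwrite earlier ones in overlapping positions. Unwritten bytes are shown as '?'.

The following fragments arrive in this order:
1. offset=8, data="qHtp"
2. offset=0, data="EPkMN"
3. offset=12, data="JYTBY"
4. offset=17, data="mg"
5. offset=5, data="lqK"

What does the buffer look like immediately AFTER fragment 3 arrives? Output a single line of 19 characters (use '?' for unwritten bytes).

Answer: EPkMN???qHtpJYTBY??

Derivation:
Fragment 1: offset=8 data="qHtp" -> buffer=????????qHtp???????
Fragment 2: offset=0 data="EPkMN" -> buffer=EPkMN???qHtp???????
Fragment 3: offset=12 data="JYTBY" -> buffer=EPkMN???qHtpJYTBY??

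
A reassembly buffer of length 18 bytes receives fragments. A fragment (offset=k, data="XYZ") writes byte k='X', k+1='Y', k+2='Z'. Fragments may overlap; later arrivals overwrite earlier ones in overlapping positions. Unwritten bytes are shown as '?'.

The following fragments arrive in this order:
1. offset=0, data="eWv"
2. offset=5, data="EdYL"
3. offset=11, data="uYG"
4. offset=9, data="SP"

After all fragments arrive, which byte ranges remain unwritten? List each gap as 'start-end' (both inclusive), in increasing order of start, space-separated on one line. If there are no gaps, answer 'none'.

Answer: 3-4 14-17

Derivation:
Fragment 1: offset=0 len=3
Fragment 2: offset=5 len=4
Fragment 3: offset=11 len=3
Fragment 4: offset=9 len=2
Gaps: 3-4 14-17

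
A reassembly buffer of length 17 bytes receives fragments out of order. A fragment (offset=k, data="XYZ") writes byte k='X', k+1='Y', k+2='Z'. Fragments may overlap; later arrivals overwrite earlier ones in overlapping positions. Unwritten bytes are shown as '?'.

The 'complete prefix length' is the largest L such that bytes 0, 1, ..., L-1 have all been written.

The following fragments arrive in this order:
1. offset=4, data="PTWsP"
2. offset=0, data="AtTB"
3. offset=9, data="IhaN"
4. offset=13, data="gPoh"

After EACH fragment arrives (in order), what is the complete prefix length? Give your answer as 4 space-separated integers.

Answer: 0 9 13 17

Derivation:
Fragment 1: offset=4 data="PTWsP" -> buffer=????PTWsP???????? -> prefix_len=0
Fragment 2: offset=0 data="AtTB" -> buffer=AtTBPTWsP???????? -> prefix_len=9
Fragment 3: offset=9 data="IhaN" -> buffer=AtTBPTWsPIhaN???? -> prefix_len=13
Fragment 4: offset=13 data="gPoh" -> buffer=AtTBPTWsPIhaNgPoh -> prefix_len=17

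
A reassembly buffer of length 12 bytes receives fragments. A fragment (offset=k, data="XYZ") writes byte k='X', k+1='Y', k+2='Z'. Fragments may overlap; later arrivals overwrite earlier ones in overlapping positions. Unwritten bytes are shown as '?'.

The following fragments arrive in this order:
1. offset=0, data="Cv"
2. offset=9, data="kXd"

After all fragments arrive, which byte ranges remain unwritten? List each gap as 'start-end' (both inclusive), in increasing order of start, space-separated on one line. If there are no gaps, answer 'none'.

Fragment 1: offset=0 len=2
Fragment 2: offset=9 len=3
Gaps: 2-8

Answer: 2-8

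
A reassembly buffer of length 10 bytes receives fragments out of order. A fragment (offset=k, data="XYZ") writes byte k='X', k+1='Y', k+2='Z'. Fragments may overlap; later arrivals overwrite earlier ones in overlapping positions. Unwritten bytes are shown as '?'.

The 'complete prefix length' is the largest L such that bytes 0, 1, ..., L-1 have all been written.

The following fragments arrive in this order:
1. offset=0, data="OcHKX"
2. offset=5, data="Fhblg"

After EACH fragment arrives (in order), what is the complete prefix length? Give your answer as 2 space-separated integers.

Fragment 1: offset=0 data="OcHKX" -> buffer=OcHKX????? -> prefix_len=5
Fragment 2: offset=5 data="Fhblg" -> buffer=OcHKXFhblg -> prefix_len=10

Answer: 5 10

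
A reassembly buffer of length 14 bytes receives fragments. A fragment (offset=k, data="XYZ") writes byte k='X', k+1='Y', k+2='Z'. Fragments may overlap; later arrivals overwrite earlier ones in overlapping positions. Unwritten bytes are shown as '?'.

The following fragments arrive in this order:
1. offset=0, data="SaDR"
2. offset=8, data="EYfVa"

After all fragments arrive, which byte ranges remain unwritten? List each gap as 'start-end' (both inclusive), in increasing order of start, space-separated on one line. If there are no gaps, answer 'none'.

Fragment 1: offset=0 len=4
Fragment 2: offset=8 len=5
Gaps: 4-7 13-13

Answer: 4-7 13-13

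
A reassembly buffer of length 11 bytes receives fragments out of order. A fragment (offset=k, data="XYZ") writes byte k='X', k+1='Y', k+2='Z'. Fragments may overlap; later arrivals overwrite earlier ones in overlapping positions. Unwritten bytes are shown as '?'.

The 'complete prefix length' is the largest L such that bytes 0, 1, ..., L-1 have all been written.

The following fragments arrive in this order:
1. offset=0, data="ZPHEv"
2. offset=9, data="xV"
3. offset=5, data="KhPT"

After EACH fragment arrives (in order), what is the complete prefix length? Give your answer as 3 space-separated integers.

Answer: 5 5 11

Derivation:
Fragment 1: offset=0 data="ZPHEv" -> buffer=ZPHEv?????? -> prefix_len=5
Fragment 2: offset=9 data="xV" -> buffer=ZPHEv????xV -> prefix_len=5
Fragment 3: offset=5 data="KhPT" -> buffer=ZPHEvKhPTxV -> prefix_len=11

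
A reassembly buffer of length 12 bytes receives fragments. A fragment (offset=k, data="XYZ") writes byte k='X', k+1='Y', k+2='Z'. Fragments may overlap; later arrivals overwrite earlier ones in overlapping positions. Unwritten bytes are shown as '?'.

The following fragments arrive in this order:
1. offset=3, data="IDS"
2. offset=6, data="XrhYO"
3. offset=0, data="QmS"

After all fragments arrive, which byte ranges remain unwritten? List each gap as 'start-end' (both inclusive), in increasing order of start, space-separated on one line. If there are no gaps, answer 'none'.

Fragment 1: offset=3 len=3
Fragment 2: offset=6 len=5
Fragment 3: offset=0 len=3
Gaps: 11-11

Answer: 11-11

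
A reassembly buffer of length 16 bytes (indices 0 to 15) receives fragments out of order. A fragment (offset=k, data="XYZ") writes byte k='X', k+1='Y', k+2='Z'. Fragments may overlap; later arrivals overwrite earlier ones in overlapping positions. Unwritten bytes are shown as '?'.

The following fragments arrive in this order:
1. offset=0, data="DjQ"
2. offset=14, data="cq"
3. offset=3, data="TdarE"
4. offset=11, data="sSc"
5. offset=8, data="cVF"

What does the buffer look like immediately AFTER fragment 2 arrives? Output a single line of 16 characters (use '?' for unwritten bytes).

Answer: DjQ???????????cq

Derivation:
Fragment 1: offset=0 data="DjQ" -> buffer=DjQ?????????????
Fragment 2: offset=14 data="cq" -> buffer=DjQ???????????cq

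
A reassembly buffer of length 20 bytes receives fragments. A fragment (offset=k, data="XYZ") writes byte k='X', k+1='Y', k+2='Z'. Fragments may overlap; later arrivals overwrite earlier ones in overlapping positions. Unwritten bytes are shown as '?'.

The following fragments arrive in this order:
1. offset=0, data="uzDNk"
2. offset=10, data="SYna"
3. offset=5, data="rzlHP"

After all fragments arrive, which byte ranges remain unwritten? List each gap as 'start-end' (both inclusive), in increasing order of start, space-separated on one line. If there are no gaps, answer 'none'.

Fragment 1: offset=0 len=5
Fragment 2: offset=10 len=4
Fragment 3: offset=5 len=5
Gaps: 14-19

Answer: 14-19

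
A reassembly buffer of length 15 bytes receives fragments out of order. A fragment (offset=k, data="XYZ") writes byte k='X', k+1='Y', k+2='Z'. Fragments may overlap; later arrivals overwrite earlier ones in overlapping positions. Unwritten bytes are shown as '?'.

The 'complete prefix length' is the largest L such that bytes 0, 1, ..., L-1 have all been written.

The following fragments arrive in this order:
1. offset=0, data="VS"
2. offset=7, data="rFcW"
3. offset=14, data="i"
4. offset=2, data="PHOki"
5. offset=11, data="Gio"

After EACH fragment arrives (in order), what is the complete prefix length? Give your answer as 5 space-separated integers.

Answer: 2 2 2 11 15

Derivation:
Fragment 1: offset=0 data="VS" -> buffer=VS????????????? -> prefix_len=2
Fragment 2: offset=7 data="rFcW" -> buffer=VS?????rFcW???? -> prefix_len=2
Fragment 3: offset=14 data="i" -> buffer=VS?????rFcW???i -> prefix_len=2
Fragment 4: offset=2 data="PHOki" -> buffer=VSPHOkirFcW???i -> prefix_len=11
Fragment 5: offset=11 data="Gio" -> buffer=VSPHOkirFcWGioi -> prefix_len=15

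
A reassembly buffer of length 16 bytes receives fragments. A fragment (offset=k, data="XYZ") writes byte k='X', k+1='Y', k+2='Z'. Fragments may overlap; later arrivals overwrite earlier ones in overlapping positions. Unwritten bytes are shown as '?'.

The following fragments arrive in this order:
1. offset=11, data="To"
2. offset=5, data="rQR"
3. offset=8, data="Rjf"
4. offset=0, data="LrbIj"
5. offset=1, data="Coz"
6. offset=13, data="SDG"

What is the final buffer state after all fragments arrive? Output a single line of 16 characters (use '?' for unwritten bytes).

Answer: LCozjrQRRjfToSDG

Derivation:
Fragment 1: offset=11 data="To" -> buffer=???????????To???
Fragment 2: offset=5 data="rQR" -> buffer=?????rQR???To???
Fragment 3: offset=8 data="Rjf" -> buffer=?????rQRRjfTo???
Fragment 4: offset=0 data="LrbIj" -> buffer=LrbIjrQRRjfTo???
Fragment 5: offset=1 data="Coz" -> buffer=LCozjrQRRjfTo???
Fragment 6: offset=13 data="SDG" -> buffer=LCozjrQRRjfToSDG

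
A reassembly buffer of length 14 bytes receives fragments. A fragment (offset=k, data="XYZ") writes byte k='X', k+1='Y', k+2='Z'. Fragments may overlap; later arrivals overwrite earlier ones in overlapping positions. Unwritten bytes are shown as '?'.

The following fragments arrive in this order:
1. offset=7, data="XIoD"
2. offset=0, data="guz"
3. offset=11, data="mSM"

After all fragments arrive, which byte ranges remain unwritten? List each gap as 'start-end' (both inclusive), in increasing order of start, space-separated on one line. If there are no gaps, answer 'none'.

Fragment 1: offset=7 len=4
Fragment 2: offset=0 len=3
Fragment 3: offset=11 len=3
Gaps: 3-6

Answer: 3-6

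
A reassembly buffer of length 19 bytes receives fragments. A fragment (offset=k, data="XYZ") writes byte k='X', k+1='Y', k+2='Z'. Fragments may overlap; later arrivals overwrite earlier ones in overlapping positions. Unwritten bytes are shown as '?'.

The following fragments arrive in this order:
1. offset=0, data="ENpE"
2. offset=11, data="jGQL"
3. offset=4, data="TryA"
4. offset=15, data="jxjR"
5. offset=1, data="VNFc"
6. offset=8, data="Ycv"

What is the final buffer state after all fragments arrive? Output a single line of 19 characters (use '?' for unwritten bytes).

Fragment 1: offset=0 data="ENpE" -> buffer=ENpE???????????????
Fragment 2: offset=11 data="jGQL" -> buffer=ENpE???????jGQL????
Fragment 3: offset=4 data="TryA" -> buffer=ENpETryA???jGQL????
Fragment 4: offset=15 data="jxjR" -> buffer=ENpETryA???jGQLjxjR
Fragment 5: offset=1 data="VNFc" -> buffer=EVNFcryA???jGQLjxjR
Fragment 6: offset=8 data="Ycv" -> buffer=EVNFcryAYcvjGQLjxjR

Answer: EVNFcryAYcvjGQLjxjR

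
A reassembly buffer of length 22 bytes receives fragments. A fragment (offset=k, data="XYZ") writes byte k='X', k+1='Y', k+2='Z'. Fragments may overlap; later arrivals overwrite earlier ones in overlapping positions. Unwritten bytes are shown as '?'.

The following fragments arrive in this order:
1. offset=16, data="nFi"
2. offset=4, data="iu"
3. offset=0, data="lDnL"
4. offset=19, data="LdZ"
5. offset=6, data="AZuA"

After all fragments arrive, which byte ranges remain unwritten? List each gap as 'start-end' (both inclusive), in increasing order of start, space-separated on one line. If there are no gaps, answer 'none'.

Fragment 1: offset=16 len=3
Fragment 2: offset=4 len=2
Fragment 3: offset=0 len=4
Fragment 4: offset=19 len=3
Fragment 5: offset=6 len=4
Gaps: 10-15

Answer: 10-15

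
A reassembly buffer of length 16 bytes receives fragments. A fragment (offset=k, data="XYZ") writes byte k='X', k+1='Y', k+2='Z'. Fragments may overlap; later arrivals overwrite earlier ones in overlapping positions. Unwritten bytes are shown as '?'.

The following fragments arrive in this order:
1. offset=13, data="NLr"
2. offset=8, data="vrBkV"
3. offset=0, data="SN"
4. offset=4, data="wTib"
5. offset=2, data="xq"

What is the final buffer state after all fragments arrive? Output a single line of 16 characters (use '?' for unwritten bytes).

Fragment 1: offset=13 data="NLr" -> buffer=?????????????NLr
Fragment 2: offset=8 data="vrBkV" -> buffer=????????vrBkVNLr
Fragment 3: offset=0 data="SN" -> buffer=SN??????vrBkVNLr
Fragment 4: offset=4 data="wTib" -> buffer=SN??wTibvrBkVNLr
Fragment 5: offset=2 data="xq" -> buffer=SNxqwTibvrBkVNLr

Answer: SNxqwTibvrBkVNLr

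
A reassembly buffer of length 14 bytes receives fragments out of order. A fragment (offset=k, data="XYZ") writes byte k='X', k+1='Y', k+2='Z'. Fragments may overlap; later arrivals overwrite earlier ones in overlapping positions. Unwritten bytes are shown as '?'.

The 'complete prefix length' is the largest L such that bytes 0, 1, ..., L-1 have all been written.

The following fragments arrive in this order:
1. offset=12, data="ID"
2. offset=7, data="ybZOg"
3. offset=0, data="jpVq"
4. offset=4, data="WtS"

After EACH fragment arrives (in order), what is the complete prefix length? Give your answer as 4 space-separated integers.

Answer: 0 0 4 14

Derivation:
Fragment 1: offset=12 data="ID" -> buffer=????????????ID -> prefix_len=0
Fragment 2: offset=7 data="ybZOg" -> buffer=???????ybZOgID -> prefix_len=0
Fragment 3: offset=0 data="jpVq" -> buffer=jpVq???ybZOgID -> prefix_len=4
Fragment 4: offset=4 data="WtS" -> buffer=jpVqWtSybZOgID -> prefix_len=14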